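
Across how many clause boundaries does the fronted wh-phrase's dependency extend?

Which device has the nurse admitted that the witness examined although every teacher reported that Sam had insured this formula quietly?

"which device" is extracted from the object of "examined".
Boundaries crossed, outermost first: [that] — 1 in total.

1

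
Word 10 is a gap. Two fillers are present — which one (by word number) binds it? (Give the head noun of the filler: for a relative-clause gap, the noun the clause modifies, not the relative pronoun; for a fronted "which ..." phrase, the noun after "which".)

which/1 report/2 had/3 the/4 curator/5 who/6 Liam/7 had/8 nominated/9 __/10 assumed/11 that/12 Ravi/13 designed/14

5

The marked gap is inside the relative clause, the direct object of "nominated".
Its filler is the head noun "curator" (via "who"), at word 5.
(The other dependency links word 2 to a gap after word 14.)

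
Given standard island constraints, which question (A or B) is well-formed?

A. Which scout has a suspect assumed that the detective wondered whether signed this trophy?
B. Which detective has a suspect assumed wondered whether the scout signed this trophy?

In A, the wh-phrase is extracted from inside a wh-island (introduced by "whether"), which blocks movement.
In B, the extraction path crosses only that-complement boundaries, which are transparent.
So B is grammatical.

B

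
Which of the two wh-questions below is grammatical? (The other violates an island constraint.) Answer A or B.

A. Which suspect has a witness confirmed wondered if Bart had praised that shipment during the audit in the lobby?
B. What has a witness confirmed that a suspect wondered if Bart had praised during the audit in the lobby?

A

In B, the wh-phrase is extracted from inside a wh-island (introduced by "if"), which blocks movement.
In A, the extraction path crosses only that-complement boundaries, which are transparent.
So A is grammatical.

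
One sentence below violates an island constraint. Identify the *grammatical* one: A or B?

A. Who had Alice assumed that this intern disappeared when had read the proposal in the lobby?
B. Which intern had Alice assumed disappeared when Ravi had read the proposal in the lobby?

In A, the wh-phrase is extracted from inside an adjunct island (introduced by "when"), which blocks movement.
In B, the extraction path crosses only that-complement boundaries, which are transparent.
So B is grammatical.

B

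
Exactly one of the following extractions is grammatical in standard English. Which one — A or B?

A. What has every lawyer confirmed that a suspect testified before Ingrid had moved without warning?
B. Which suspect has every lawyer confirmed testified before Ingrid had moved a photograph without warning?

In A, the wh-phrase is extracted from inside an adjunct island (introduced by "before"), which blocks movement.
In B, the extraction path crosses only that-complement boundaries, which are transparent.
So B is grammatical.

B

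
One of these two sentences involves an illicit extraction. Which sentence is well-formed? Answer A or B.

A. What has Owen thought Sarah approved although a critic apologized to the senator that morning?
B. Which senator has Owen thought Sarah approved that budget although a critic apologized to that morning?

In B, the wh-phrase is extracted from inside an adjunct island (introduced by "although"), which blocks movement.
In A, the extraction path crosses only that-complement boundaries, which are transparent.
So A is grammatical.

A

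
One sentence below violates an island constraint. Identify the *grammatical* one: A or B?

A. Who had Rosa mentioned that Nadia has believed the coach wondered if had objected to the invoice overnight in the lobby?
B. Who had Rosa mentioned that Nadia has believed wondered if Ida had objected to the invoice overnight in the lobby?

B

In A, the wh-phrase is extracted from inside a wh-island (introduced by "if"), which blocks movement.
In B, the extraction path crosses only that-complement boundaries, which are transparent.
So B is grammatical.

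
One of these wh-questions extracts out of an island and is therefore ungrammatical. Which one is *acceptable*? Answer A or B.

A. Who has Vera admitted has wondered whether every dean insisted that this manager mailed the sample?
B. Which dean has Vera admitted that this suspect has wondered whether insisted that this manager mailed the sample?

A

In B, the wh-phrase is extracted from inside a wh-island (introduced by "whether"), which blocks movement.
In A, the extraction path crosses only that-complement boundaries, which are transparent.
So A is grammatical.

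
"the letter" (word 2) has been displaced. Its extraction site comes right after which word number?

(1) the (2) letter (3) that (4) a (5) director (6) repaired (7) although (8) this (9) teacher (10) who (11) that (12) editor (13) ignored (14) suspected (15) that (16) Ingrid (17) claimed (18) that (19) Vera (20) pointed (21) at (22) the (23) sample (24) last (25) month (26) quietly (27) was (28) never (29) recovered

6

The displaced element is "the letter" (word 2).
It functions as the direct object of "repaired", so the gap sits immediately after word 6 ("repaired").
Base order: A director repaired the letter although this teacher who that editor ignored suspected that Ingrid claimed that Vera pointed at the sample last month quietly.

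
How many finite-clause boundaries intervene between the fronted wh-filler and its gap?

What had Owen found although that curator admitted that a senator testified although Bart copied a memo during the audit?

"what" originates inside the matrix clause — no clause boundary is crossed.

0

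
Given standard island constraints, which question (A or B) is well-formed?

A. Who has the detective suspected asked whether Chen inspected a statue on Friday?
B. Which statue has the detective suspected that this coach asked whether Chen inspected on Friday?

A

In B, the wh-phrase is extracted from inside a wh-island (introduced by "whether"), which blocks movement.
In A, the extraction path crosses only that-complement boundaries, which are transparent.
So A is grammatical.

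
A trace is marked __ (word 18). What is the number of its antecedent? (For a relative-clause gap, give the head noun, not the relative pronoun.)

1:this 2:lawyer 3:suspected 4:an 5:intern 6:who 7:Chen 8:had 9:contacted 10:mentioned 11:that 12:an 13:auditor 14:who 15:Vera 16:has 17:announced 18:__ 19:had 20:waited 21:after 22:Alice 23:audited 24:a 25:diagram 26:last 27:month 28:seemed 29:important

13

The gap at 18 is the subject of "waited", inside a relative clause.
The relative pronoun is "who" (word 14); it is bound by the head noun immediately before it.
Its filler is the head noun "auditor", at word 13.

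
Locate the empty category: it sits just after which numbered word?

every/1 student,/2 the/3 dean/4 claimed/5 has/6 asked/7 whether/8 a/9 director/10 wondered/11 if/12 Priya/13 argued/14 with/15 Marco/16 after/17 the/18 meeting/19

The displaced element is "every student" (word 2).
It is linked across 1 clause boundary (Ø).
It functions as the subject of "asked", so the gap sits immediately after word 5 ("claimed").
Base order: The dean claimed every student has asked whether a director wondered if Priya argued with Marco after the meeting.

5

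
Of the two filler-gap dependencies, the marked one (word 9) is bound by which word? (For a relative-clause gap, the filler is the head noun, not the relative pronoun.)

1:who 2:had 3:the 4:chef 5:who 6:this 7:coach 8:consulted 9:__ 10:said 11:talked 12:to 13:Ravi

4

The marked gap is inside the relative clause, the direct object of "consulted".
Its filler is the head noun "chef" (via "who"), at word 4.
(The other dependency links word 1 to a gap after word 10.)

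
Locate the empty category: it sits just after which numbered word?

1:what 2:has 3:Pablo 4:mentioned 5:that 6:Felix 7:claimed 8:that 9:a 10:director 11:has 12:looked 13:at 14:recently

13

The displaced element is "what" (word 1).
It is linked across 2 clause boundaries (that → that).
It functions as the object of the preposition "at" of "looked", so the gap sits immediately after word 13 ("at").
Base order: Pablo has mentioned that Felix claimed that a director has looked at what recently.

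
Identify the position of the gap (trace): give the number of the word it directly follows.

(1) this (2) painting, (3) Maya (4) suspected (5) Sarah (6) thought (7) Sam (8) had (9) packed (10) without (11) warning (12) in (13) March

9

The displaced element is "this painting" (word 2).
It is linked across 2 clause boundaries (Ø → Ø).
It functions as the direct object of "packed", so the gap sits immediately after word 9 ("packed").
Base order: Maya suspected Sarah thought Sam had packed this painting without warning in March.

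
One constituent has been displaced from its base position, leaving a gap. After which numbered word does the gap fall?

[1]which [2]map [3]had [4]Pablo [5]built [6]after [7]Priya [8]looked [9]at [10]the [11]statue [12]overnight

5

The displaced element is "which map" (word 2).
It functions as the direct object of "built", so the gap sits immediately after word 5 ("built").
Base order: Pablo had built which map after Priya looked at the statue overnight.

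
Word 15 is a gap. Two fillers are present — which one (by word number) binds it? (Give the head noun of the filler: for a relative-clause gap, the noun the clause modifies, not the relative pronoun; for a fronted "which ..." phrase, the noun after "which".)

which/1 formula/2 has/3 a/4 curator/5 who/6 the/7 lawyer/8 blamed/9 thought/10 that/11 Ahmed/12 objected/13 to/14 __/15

2

The marked gap is the object of the preposition "to" of "objected".
Its filler is the fronted wh-phrase "which formula", at word 2.
(The other dependency links word 5 to a gap after word 9.)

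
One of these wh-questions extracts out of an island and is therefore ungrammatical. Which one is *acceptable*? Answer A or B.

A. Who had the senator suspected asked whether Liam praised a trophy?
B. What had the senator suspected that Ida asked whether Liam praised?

In B, the wh-phrase is extracted from inside a wh-island (introduced by "whether"), which blocks movement.
In A, the extraction path crosses only that-complement boundaries, which are transparent.
So A is grammatical.

A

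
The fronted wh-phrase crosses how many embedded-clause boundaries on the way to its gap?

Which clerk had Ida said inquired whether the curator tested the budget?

"which clerk" is extracted from the subject of "inquired".
Boundaries crossed, outermost first: [Ø] — 1 in total.

1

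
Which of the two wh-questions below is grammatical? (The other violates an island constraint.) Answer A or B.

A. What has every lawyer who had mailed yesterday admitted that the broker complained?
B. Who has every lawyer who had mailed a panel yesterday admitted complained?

B

In A, the wh-phrase is extracted from inside a complex-NP island (relative clause) (introduced by "who"), which blocks movement.
In B, the extraction path crosses only that-complement boundaries, which are transparent.
So B is grammatical.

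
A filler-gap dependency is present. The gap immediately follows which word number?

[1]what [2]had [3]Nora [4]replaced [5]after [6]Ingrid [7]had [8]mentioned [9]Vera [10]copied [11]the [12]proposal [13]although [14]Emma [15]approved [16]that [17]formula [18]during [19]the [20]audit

4

The displaced element is "what" (word 1).
It functions as the direct object of "replaced", so the gap sits immediately after word 4 ("replaced").
Base order: Nora had replaced what after Ingrid had mentioned Vera copied the proposal although Emma approved that formula during the audit.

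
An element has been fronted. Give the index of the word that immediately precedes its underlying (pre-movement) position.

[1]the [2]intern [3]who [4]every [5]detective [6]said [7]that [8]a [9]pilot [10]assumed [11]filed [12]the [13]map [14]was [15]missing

The displaced element is "the intern" (word 2).
It is linked across 2 clause boundaries (that → Ø).
It functions as the subject of "filed", so the gap sits immediately after word 10 ("assumed").
Base order: Every detective said that a pilot assumed the intern filed the map.

10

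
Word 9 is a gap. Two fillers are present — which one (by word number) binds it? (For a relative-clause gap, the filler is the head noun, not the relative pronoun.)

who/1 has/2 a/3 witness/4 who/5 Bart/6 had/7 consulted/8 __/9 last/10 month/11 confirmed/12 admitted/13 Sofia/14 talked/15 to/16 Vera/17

The marked gap is inside the relative clause, the direct object of "consulted".
Its filler is the head noun "witness" (via "who"), at word 4.
(The other dependency links word 1 to a gap after word 12.)

4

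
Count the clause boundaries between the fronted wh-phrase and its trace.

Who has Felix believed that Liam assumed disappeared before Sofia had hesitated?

"who" is extracted from the subject of "disappeared".
Boundaries crossed, outermost first: [that], [Ø] — 2 in total.

2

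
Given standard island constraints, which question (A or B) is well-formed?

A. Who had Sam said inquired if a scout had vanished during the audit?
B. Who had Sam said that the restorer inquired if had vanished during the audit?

In B, the wh-phrase is extracted from inside a wh-island (introduced by "if"), which blocks movement.
In A, the extraction path crosses only that-complement boundaries, which are transparent.
So A is grammatical.

A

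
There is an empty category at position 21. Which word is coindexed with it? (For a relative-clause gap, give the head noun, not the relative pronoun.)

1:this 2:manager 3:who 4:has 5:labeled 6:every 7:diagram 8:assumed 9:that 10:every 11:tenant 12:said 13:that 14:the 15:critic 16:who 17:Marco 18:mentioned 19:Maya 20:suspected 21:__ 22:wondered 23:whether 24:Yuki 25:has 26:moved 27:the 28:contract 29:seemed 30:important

15

The gap at 21 is the subject of "wondered", inside a relative clause.
The relative pronoun is "who" (word 16); it is bound by the head noun immediately before it.
Its filler is the head noun "critic", at word 15.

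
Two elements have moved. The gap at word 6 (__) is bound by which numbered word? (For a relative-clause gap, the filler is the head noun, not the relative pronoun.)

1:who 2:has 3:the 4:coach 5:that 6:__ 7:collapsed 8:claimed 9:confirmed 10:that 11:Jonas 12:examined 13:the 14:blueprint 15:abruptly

4

The marked gap is inside the relative clause, the subject of "collapsed".
Its filler is the head noun "coach" (via "that"), at word 4.
(The other dependency links word 1 to a gap after word 8.)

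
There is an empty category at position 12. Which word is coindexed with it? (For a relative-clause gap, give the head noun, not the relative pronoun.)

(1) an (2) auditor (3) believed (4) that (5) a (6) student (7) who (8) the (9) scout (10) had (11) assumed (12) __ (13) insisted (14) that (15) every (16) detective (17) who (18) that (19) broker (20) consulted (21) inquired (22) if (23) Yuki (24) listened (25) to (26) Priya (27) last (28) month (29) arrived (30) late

6

The gap at 12 is the subject of "insisted", inside a relative clause.
The relative pronoun is "who" (word 7); it is bound by the head noun immediately before it.
Its filler is the head noun "student", at word 6.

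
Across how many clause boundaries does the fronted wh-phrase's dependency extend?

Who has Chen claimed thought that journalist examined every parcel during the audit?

1

"who" is extracted from the subject of "thought".
Boundaries crossed, outermost first: [Ø] — 1 in total.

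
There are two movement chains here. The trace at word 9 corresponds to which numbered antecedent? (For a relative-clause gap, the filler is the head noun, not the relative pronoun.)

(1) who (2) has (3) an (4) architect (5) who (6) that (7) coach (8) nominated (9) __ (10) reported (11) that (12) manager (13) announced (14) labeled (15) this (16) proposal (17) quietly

4

The marked gap is inside the relative clause, the direct object of "nominated".
Its filler is the head noun "architect" (via "who"), at word 4.
(The other dependency links word 1 to a gap after word 13.)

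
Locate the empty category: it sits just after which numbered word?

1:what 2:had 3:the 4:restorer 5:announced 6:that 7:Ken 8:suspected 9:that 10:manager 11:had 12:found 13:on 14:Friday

12

The displaced element is "what" (word 1).
It is linked across 2 clause boundaries (that → Ø).
It functions as the direct object of "found", so the gap sits immediately after word 12 ("found").
Base order: The restorer had announced that Ken suspected that manager had found what on Friday.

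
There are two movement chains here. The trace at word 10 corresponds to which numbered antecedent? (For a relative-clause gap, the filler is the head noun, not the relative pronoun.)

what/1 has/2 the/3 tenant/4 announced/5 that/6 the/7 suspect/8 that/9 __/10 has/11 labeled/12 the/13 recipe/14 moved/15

8

The marked gap is inside the relative clause, the subject of "labeled".
Its filler is the head noun "suspect" (via "that"), at word 8.
(The other dependency links word 1 to a gap after word 15.)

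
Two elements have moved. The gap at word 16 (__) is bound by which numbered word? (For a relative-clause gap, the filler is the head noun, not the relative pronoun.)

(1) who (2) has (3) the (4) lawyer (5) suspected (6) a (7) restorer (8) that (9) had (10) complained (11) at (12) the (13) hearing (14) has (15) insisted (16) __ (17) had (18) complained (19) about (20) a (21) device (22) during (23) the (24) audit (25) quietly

1

The marked gap is the subject of "complained".
Its filler is the fronted wh-phrase "who", at word 1.
(The other dependency links word 7 to a gap after word 8.)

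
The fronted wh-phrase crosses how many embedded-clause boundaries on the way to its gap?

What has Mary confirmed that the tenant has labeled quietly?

1

"what" is extracted from the object of "labeled".
Boundaries crossed, outermost first: [that] — 1 in total.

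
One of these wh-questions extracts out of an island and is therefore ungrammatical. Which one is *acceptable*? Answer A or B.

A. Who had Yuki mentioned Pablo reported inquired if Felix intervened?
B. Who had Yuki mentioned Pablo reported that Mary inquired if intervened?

A

In B, the wh-phrase is extracted from inside a wh-island (introduced by "if"), which blocks movement.
In A, the extraction path crosses only that-complement boundaries, which are transparent.
So A is grammatical.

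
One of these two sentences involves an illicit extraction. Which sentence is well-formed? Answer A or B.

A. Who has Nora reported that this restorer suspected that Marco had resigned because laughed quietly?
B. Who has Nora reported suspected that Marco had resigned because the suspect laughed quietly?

B

In A, the wh-phrase is extracted from inside an adjunct island (introduced by "because"), which blocks movement.
In B, the extraction path crosses only that-complement boundaries, which are transparent.
So B is grammatical.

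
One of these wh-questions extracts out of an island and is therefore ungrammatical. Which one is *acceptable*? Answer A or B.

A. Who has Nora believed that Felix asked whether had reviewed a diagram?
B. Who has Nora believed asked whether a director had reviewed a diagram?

B

In A, the wh-phrase is extracted from inside a wh-island (introduced by "whether"), which blocks movement.
In B, the extraction path crosses only that-complement boundaries, which are transparent.
So B is grammatical.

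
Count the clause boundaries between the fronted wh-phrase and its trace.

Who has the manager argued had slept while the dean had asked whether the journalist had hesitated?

1

"who" is extracted from the subject of "slept".
Boundaries crossed, outermost first: [Ø] — 1 in total.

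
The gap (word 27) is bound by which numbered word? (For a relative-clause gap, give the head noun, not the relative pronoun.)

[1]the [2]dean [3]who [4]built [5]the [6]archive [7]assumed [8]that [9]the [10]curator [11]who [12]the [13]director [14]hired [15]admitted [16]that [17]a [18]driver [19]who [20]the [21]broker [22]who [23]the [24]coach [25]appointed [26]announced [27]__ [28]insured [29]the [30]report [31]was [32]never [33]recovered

The gap at 27 is the subject of "insured", inside a relative clause.
The relative pronoun is "who" (word 19); it is bound by the head noun immediately before it.
Its filler is the head noun "driver", at word 18.

18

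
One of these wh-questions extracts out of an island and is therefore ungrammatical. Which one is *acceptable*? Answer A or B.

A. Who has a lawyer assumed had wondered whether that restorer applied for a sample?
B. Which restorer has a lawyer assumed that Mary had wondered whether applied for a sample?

In B, the wh-phrase is extracted from inside a wh-island (introduced by "whether"), which blocks movement.
In A, the extraction path crosses only that-complement boundaries, which are transparent.
So A is grammatical.

A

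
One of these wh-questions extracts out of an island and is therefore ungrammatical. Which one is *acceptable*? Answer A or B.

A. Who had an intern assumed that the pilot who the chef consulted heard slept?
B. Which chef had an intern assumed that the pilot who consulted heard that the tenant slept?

A

In B, the wh-phrase is extracted from inside a complex-NP island (relative clause) (introduced by "who"), which blocks movement.
In A, the extraction path crosses only that-complement boundaries, which are transparent.
So A is grammatical.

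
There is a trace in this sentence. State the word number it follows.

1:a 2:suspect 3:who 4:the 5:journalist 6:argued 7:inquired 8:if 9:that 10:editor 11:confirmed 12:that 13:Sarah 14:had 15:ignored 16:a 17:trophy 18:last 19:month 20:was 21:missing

6

The displaced element is "a suspect" (word 2).
It is linked across 1 clause boundary (Ø).
It functions as the subject of "inquired", so the gap sits immediately after word 6 ("argued").
Base order: The journalist argued that a suspect inquired if that editor confirmed that Sarah had ignored a trophy last month.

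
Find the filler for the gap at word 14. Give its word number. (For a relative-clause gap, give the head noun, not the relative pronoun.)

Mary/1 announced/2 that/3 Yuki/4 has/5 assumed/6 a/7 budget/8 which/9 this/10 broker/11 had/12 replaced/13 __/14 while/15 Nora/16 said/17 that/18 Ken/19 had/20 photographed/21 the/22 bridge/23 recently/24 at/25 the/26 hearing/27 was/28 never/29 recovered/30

The gap at 14 is the object of "replaced", inside a relative clause.
The relative pronoun is "which" (word 9); it is bound by the head noun immediately before it.
Its filler is the head noun "budget", at word 8.

8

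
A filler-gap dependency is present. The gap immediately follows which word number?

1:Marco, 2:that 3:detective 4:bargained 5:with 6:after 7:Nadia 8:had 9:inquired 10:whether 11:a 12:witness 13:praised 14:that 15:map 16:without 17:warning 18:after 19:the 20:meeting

The displaced element is "Marco" (word 1).
It functions as the object of the preposition "with" of "bargained", so the gap sits immediately after word 5 ("with").
Base order: That detective bargained with Marco after Nadia had inquired whether a witness praised that map without warning after the meeting.

5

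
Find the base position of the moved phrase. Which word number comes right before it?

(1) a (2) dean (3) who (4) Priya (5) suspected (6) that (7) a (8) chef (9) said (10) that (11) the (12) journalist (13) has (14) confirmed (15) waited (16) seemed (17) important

14

The displaced element is "a dean" (word 2).
It is linked across 3 clause boundaries (that → that → Ø).
It functions as the subject of "waited", so the gap sits immediately after word 14 ("confirmed").
Base order: Priya suspected that a chef said that the journalist has confirmed that a dean waited.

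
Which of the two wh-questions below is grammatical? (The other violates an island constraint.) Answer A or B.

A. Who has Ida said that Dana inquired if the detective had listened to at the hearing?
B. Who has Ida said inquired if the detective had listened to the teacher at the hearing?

B

In A, the wh-phrase is extracted from inside a wh-island (introduced by "if"), which blocks movement.
In B, the extraction path crosses only that-complement boundaries, which are transparent.
So B is grammatical.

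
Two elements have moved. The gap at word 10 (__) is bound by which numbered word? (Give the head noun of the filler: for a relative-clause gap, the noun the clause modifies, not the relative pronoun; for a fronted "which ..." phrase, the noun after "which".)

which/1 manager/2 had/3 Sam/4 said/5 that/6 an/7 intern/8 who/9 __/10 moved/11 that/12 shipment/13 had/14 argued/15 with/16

The marked gap is inside the relative clause, the subject of "moved".
Its filler is the head noun "intern" (via "who"), at word 8.
(The other dependency links word 2 to a gap after word 16.)

8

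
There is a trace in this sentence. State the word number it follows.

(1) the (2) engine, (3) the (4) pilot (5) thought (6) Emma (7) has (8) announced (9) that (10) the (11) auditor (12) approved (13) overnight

12

The displaced element is "the engine" (word 2).
It is linked across 2 clause boundaries (Ø → that).
It functions as the direct object of "approved", so the gap sits immediately after word 12 ("approved").
Base order: The pilot thought Emma has announced that the auditor approved the engine overnight.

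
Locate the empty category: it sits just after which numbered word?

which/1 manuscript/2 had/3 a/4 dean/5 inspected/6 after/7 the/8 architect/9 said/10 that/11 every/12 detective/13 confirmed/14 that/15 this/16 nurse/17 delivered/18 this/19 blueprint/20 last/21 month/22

6

The displaced element is "which manuscript" (word 2).
It functions as the direct object of "inspected", so the gap sits immediately after word 6 ("inspected").
Base order: A dean had inspected which manuscript after the architect said that every detective confirmed that this nurse delivered this blueprint last month.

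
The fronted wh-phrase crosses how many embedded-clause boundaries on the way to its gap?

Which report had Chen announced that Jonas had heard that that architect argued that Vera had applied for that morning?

3

"which report" is extracted from the PP object of "applied".
Boundaries crossed, outermost first: [that], [that], [that] — 3 in total.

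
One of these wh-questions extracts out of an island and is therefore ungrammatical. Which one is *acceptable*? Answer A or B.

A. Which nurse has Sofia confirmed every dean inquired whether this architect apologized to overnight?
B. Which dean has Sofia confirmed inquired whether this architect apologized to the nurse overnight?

In A, the wh-phrase is extracted from inside a wh-island (introduced by "whether"), which blocks movement.
In B, the extraction path crosses only that-complement boundaries, which are transparent.
So B is grammatical.

B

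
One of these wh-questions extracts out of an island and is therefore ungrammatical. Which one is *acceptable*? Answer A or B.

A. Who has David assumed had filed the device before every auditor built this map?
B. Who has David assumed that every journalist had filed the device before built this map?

A

In B, the wh-phrase is extracted from inside an adjunct island (introduced by "before"), which blocks movement.
In A, the extraction path crosses only that-complement boundaries, which are transparent.
So A is grammatical.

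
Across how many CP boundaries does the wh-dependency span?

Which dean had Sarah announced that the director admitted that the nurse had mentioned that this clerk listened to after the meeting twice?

3

"which dean" is extracted from the PP object of "listened".
Boundaries crossed, outermost first: [that], [that], [that] — 3 in total.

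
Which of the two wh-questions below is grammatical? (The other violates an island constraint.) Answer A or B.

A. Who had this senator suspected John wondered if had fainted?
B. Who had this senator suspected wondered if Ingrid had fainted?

In A, the wh-phrase is extracted from inside a wh-island (introduced by "if"), which blocks movement.
In B, the extraction path crosses only that-complement boundaries, which are transparent.
So B is grammatical.

B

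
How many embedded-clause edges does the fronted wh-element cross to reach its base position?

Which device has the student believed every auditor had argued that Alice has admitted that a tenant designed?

"which device" is extracted from the object of "designed".
Boundaries crossed, outermost first: [Ø], [that], [that] — 3 in total.

3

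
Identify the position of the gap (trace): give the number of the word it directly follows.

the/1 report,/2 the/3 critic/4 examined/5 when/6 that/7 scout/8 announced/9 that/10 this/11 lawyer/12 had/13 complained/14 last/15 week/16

5

The displaced element is "the report" (word 2).
It functions as the direct object of "examined", so the gap sits immediately after word 5 ("examined").
Base order: The critic examined the report when that scout announced that this lawyer had complained last week.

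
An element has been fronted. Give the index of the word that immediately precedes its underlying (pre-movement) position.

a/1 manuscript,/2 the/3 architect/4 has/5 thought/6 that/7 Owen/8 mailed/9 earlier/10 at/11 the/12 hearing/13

The displaced element is "a manuscript" (word 2).
It is linked across 1 clause boundary (that).
It functions as the direct object of "mailed", so the gap sits immediately after word 9 ("mailed").
Base order: The architect has thought that Owen mailed a manuscript earlier at the hearing.

9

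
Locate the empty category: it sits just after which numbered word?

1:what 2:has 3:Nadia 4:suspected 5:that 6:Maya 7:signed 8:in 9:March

The displaced element is "what" (word 1).
It is linked across 1 clause boundary (that).
It functions as the direct object of "signed", so the gap sits immediately after word 7 ("signed").
Base order: Nadia has suspected that Maya signed what in March.

7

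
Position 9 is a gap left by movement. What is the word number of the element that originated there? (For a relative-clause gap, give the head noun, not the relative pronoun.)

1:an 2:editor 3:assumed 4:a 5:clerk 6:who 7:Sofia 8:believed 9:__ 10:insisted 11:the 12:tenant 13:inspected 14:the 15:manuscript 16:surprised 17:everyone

5

The gap at 9 is the subject of "insisted", inside a relative clause.
The relative pronoun is "who" (word 6); it is bound by the head noun immediately before it.
Its filler is the head noun "clerk", at word 5.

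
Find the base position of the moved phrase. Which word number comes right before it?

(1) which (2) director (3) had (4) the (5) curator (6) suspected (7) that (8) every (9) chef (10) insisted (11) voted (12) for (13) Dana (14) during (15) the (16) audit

The displaced element is "which director" (word 2).
It is linked across 2 clause boundaries (that → Ø).
It functions as the subject of "voted", so the gap sits immediately after word 10 ("insisted").
Base order: The curator had suspected that every chef insisted that which director voted for Dana during the audit.

10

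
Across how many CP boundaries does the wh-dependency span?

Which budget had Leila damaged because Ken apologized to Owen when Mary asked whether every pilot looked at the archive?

0

"which budget" originates inside the matrix clause — no clause boundary is crossed.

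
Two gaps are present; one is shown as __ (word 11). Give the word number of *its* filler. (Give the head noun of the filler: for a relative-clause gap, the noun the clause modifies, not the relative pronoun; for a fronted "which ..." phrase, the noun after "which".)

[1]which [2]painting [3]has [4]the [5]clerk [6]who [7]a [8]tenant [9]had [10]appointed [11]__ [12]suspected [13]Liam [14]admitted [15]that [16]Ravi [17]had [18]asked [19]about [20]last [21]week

5

The marked gap is inside the relative clause, the direct object of "appointed".
Its filler is the head noun "clerk" (via "who"), at word 5.
(The other dependency links word 2 to a gap after word 19.)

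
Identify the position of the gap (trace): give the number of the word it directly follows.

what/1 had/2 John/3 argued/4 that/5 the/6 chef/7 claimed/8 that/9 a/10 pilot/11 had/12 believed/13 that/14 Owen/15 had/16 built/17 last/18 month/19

17

The displaced element is "what" (word 1).
It is linked across 3 clause boundaries (that → that → that).
It functions as the direct object of "built", so the gap sits immediately after word 17 ("built").
Base order: John had argued that the chef claimed that a pilot had believed that Owen had built what last month.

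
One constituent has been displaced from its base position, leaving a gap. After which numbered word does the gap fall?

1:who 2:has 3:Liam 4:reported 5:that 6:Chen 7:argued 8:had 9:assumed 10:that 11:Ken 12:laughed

7

The displaced element is "who" (word 1).
It is linked across 2 clause boundaries (that → Ø).
It functions as the subject of "assumed", so the gap sits immediately after word 7 ("argued").
Base order: Liam has reported that Chen argued that who had assumed that Ken laughed.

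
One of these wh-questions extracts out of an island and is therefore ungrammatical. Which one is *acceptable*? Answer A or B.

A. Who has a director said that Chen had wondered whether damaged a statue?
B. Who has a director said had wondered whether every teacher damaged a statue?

B

In A, the wh-phrase is extracted from inside a wh-island (introduced by "whether"), which blocks movement.
In B, the extraction path crosses only that-complement boundaries, which are transparent.
So B is grammatical.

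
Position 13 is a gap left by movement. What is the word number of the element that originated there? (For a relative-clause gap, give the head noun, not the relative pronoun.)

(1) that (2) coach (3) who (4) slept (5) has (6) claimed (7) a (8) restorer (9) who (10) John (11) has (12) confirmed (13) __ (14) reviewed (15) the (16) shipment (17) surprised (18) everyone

8

The gap at 13 is the subject of "reviewed", inside a relative clause.
The relative pronoun is "who" (word 9); it is bound by the head noun immediately before it.
Its filler is the head noun "restorer", at word 8.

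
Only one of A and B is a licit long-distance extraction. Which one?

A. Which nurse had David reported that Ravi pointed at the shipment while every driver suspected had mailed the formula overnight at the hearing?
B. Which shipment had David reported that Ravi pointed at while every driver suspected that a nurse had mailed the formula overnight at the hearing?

In A, the wh-phrase is extracted from inside an adjunct island (introduced by "while"), which blocks movement.
In B, the extraction path crosses only that-complement boundaries, which are transparent.
So B is grammatical.

B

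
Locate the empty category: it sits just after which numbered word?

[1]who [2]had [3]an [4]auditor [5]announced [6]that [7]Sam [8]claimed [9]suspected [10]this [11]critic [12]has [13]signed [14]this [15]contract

8

The displaced element is "who" (word 1).
It is linked across 2 clause boundaries (that → Ø).
It functions as the subject of "suspected", so the gap sits immediately after word 8 ("claimed").
Base order: An auditor had announced that Sam claimed that who suspected this critic has signed this contract.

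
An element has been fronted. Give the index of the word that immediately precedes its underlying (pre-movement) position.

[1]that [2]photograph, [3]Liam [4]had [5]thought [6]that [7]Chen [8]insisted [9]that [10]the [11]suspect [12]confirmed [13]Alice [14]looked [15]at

15

The displaced element is "that photograph" (word 2).
It is linked across 3 clause boundaries (that → that → Ø).
It functions as the object of the preposition "at" of "looked", so the gap sits immediately after word 15 ("at").
Base order: Liam had thought that Chen insisted that the suspect confirmed Alice looked at that photograph.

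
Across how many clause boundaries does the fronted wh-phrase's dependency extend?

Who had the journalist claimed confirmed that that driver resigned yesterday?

"who" is extracted from the subject of "confirmed".
Boundaries crossed, outermost first: [Ø] — 1 in total.

1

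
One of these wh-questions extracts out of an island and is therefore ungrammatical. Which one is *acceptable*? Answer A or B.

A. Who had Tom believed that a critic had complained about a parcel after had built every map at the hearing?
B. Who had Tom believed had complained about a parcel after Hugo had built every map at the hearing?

B

In A, the wh-phrase is extracted from inside an adjunct island (introduced by "after"), which blocks movement.
In B, the extraction path crosses only that-complement boundaries, which are transparent.
So B is grammatical.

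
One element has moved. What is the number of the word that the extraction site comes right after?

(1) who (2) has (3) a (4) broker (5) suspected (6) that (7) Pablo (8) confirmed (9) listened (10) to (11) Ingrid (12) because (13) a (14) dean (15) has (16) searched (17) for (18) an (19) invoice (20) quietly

The displaced element is "who" (word 1).
It is linked across 2 clause boundaries (that → Ø).
It functions as the subject of "listened", so the gap sits immediately after word 8 ("confirmed").
Base order: A broker has suspected that Pablo confirmed that who listened to Ingrid because a dean has searched for an invoice quietly.

8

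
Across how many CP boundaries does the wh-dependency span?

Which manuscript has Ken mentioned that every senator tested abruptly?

"which manuscript" is extracted from the object of "tested".
Boundaries crossed, outermost first: [that] — 1 in total.

1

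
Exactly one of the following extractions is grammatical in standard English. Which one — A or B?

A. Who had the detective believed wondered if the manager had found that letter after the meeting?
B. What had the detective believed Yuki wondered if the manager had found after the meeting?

A

In B, the wh-phrase is extracted from inside a wh-island (introduced by "if"), which blocks movement.
In A, the extraction path crosses only that-complement boundaries, which are transparent.
So A is grammatical.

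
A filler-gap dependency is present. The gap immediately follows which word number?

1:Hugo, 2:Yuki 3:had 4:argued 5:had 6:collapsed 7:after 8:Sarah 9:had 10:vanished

The displaced element is "Hugo" (word 1).
It is linked across 1 clause boundary (Ø).
It functions as the subject of "collapsed", so the gap sits immediately after word 4 ("argued").
Base order: Yuki had argued that Hugo had collapsed after Sarah had vanished.

4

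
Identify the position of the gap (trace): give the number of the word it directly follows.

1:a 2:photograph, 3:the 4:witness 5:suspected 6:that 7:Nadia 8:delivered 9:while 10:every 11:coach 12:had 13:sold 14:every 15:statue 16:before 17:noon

8

The displaced element is "a photograph" (word 2).
It is linked across 1 clause boundary (that).
It functions as the direct object of "delivered", so the gap sits immediately after word 8 ("delivered").
Base order: The witness suspected that Nadia delivered a photograph while every coach had sold every statue before noon.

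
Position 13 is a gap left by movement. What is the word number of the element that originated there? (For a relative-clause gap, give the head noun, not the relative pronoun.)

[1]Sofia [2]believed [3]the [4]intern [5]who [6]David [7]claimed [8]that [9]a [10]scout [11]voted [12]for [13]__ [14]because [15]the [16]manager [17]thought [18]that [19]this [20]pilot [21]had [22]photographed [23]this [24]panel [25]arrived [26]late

4

The gap at 13 is the prepositional object of "voted", inside a relative clause.
The relative pronoun is "who" (word 5); it is bound by the head noun immediately before it.
Its filler is the head noun "intern", at word 4.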